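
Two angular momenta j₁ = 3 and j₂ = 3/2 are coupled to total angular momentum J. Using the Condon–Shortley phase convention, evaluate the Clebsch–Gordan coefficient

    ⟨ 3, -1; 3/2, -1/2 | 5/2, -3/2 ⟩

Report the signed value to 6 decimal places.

j₁+j₂−J=2  J+j₁−j₂=4  J−j₁+j₂=1  j₁+j₂+J+1=8
(j₁±m₁, j₂±m₂, J±M) = (2,4,1,2,1,4)
P² = 576/35
sum k=0..1:
  [0] +1/48 = 1/48
  [1] −1/6 = -1/6
S = -7/48
C² = P²·S² = 7/20 ; C = -0.591608

-0.591608  (= −√(7/20))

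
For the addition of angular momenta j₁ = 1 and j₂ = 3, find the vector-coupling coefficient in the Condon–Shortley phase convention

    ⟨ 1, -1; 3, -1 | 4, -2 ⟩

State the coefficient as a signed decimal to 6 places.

+0.731925

triangle: 0!·2!·6!/9! = 1440/362880
(j±m)!: 0!·2!·2!·4!·2!·6! = 138240
prefactor² = (2J+1)·Δ·N² = 34560/7
  k=0: +1/(0!·0!·2!·2!·0!·4!) = 1/96
Σ = 1/96  ⇒  CG² = 34560/7·1/96² = 15/28
CG = +√(15/28) = +0.731925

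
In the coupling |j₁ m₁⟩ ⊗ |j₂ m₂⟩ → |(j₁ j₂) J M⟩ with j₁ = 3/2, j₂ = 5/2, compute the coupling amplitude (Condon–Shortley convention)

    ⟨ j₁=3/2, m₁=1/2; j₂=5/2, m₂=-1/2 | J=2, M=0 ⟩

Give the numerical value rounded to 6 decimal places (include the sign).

−√(1/14) ≈ -0.267261

j₁+j₂−J=2  J+j₁−j₂=1  J−j₁+j₂=3  j₁+j₂+J+1=7
(j₁±m₁, j₂±m₂, J±M) = (2,1,2,3,2,2)
P² = 8/7
sum k=0..1:
  [0] +1/4 = 1/4
  [1] −1/2 = -1/2
S = -1/4
C² = P²·S² = 1/14 ; C = -0.267261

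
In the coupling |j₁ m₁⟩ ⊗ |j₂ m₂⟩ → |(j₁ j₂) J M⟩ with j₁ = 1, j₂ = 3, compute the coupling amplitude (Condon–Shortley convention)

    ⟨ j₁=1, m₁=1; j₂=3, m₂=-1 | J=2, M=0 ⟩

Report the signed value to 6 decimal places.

+0.534522

j₁+j₂−J=2  J+j₁−j₂=0  J−j₁+j₂=4  j₁+j₂+J+1=7
(j₁±m₁, j₂±m₂, J±M) = (2,0,2,4,2,2)
P² = 128/7
sum k=0..0:
  [0] +1/8 = 1/8
S = 1/8
C² = P²·S² = 2/7 ; C = +0.534522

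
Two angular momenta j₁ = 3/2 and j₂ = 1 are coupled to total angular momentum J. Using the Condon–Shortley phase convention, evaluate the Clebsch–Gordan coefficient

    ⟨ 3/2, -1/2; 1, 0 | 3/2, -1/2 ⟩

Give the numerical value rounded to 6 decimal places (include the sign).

j₁+j₂−J=1  J+j₁−j₂=2  J−j₁+j₂=1  j₁+j₂+J+1=5
(j₁±m₁, j₂±m₂, J±M) = (1,2,1,1,1,2)
P² = 4/15
sum k=0..1:
  [0] +1/2 = 1/2
  [1] −1/1 = -1
S = -1/2
C² = P²·S² = 1/15 ; C = -0.258199

−√(1/15) ≈ -0.258199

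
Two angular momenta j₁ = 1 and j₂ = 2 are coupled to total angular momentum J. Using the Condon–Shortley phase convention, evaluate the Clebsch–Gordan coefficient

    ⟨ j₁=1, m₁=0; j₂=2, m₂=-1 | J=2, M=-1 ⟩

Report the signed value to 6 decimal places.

j₁+j₂−J=1  J+j₁−j₂=1  J−j₁+j₂=3  j₁+j₂+J+1=6
(j₁±m₁, j₂±m₂, J±M) = (1,1,1,3,1,3)
P² = 3/2
sum k=0..1:
  [0] +1/2 = 1/2
  [1] −1/6 = -1/6
S = 1/3
C² = P²·S² = 1/6 ; C = +0.408248

+0.408248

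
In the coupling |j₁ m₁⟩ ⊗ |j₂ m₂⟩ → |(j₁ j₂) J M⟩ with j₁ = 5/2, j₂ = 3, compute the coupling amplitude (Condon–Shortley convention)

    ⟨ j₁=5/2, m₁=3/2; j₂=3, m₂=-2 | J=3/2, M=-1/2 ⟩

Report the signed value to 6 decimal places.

j₁+j₂−J=4  J+j₁−j₂=1  J−j₁+j₂=2  j₁+j₂+J+1=8
(j₁±m₁, j₂±m₂, J±M) = (4,1,1,5,1,2)
P² = 192/7
sum k=0..1:
  [0] +1/24 = 1/24
  [1] −1/12 = -1/12
S = -1/24
C² = P²·S² = 1/21 ; C = -0.218218

−√(1/21) = -0.218218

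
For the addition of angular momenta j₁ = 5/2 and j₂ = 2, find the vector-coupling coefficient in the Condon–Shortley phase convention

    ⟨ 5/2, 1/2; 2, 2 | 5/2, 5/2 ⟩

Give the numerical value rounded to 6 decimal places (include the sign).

+0.462910  (= +√(3/14))

j₁+j₂−J=2  J+j₁−j₂=3  J−j₁+j₂=2  j₁+j₂+J+1=8
(j₁±m₁, j₂±m₂, J±M) = (3,2,4,0,5,0)
P² = 864/7
sum k=2..2:
  [2] +1/24 = 1/24
S = 1/24
C² = P²·S² = 3/14 ; C = +0.462910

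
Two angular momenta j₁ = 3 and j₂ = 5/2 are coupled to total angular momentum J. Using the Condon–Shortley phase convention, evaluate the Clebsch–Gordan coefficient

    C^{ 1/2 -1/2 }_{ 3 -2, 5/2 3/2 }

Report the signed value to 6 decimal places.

+√(5/21) = +0.487950

√[2·5!1!0!/7! · 1!5!4!1!0!1!] = √(960/7)
  +(−1)^4/∏(4,1,1,0,0,0)! = 1/24  (running 1/24)
⟨..|..⟩ = √(960/7)·(1/24) = +0.487950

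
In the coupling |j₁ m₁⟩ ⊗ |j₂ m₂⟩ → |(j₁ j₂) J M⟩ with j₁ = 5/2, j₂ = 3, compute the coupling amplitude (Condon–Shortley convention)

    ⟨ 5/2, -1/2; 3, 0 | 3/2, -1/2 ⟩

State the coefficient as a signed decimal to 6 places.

+0.338062

j₁+j₂−J=4  J+j₁−j₂=1  J−j₁+j₂=2  j₁+j₂+J+1=8
(j₁±m₁, j₂±m₂, J±M) = (2,3,3,3,1,2)
P² = 144/35
sum k=2..3:
  [2] +1/4 = 1/4
  [3] −1/12 = -1/12
S = 1/6
C² = P²·S² = 4/35 ; C = +0.338062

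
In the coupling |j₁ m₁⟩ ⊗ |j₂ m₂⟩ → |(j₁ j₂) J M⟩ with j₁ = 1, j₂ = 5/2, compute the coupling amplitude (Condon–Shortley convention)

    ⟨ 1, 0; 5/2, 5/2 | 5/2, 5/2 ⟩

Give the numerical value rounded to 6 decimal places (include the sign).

j₁+j₂−J=1  J+j₁−j₂=1  J−j₁+j₂=4  j₁+j₂+J+1=7
(j₁±m₁, j₂±m₂, J±M) = (1,1,5,0,5,0)
P² = 2880/7
sum k=1..1:
  [1] −1/24 = -1/24
S = -1/24
C² = P²·S² = 5/7 ; C = -0.845154

−√(5/7) = -0.845154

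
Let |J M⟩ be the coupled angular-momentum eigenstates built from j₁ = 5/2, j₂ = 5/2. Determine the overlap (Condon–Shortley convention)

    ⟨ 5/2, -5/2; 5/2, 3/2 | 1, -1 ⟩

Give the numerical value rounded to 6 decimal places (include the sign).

triangle: 4!×1!×1!/7! = 24/5040
(j±m)!: 0!×5!×4!×1!×0!×2! = 5760
prefactor² = (2J+1)×Δ×N² = 576/7
  k=4: +1/(4!×0!×1!×0!×0!×1!) = 1/24
Σ = 1/24  ⇒  CG² = 576/7×1/24² = 1/7
CG = +√(1/7) = +0.377964

+0.377964  (= +√(1/7))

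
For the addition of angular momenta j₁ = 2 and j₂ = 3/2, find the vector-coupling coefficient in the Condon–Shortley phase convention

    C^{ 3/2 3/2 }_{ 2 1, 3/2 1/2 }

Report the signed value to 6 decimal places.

−√(2/5) = -0.632456

triangle: 2!×2!×1!/6! = 4/720
(j±m)!: 3!×1!×2!×1!×3!×0! = 72
prefactor² = (2J+1)×Δ×N² = 8/5
  k=1: −1/(1!×1!×0!×1!×2!×0!) = -1/2
Σ = -1/2  ⇒  CG² = 8/5×(-1/2)² = 2/5
CG = −√(2/5) = -0.632456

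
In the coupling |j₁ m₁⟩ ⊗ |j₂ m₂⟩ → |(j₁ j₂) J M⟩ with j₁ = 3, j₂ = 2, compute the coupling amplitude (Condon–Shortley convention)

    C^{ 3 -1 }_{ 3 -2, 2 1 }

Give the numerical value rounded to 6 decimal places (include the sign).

j₁+j₂−J=2  J+j₁−j₂=4  J−j₁+j₂=2  j₁+j₂+J+1=9
(j₁±m₁, j₂±m₂, J±M) = (1,5,3,1,2,4)
P² = 64
sum k=1..2:
  [1] −1/48 = -1/48
  [2] +1/12 = 1/12
S = 1/16
C² = P²·S² = 1/4 ; C = +0.500000

+0.500000  (= +√(1/4))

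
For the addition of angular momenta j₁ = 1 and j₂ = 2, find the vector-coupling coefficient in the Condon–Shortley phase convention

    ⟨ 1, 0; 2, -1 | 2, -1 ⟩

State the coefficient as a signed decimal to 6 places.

triangle: 1!*1!*3!/6! = 6/720
(j±m)!: 1!*1!*1!*3!*1!*3! = 36
prefactor² = (2J+1)*Δ*N² = 3/2
  k=0: +1/(0!*1!*1!*1!*0!*2!) = 1/2
  k=1: −1/(1!*0!*0!*0!*1!*3!) = -1/6
Σ = 1/3  ⇒  CG² = 3/2*1/3² = 1/6
CG = +√(1/6) = +0.408248

+√(1/6) = +0.408248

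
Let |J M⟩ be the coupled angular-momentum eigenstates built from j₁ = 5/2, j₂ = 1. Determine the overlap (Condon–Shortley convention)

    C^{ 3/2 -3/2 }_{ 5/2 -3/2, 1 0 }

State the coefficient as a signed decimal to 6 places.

-0.516398

j₁+j₂−J=2  J+j₁−j₂=3  J−j₁+j₂=0  j₁+j₂+J+1=6
(j₁±m₁, j₂±m₂, J±M) = (1,4,1,1,0,3)
P² = 48/5
sum k=1..1:
  [1] −1/6 = -1/6
S = -1/6
C² = P²·S² = 4/15 ; C = -0.516398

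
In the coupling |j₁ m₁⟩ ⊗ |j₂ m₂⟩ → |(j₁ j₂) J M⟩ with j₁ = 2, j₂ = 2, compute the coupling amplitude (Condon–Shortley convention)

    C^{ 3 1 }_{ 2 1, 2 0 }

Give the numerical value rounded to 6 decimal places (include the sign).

√[7·1!3!3!/8! · 3!1!2!2!4!2!] = √(36/5)
  +(−1)^0/∏(0,1,1,2,2,1)! = 1/4  (running 1/4)
  +(−1)^1/∏(1,0,0,1,3,2)! = -1/12  (running 1/6)
⟨..|..⟩ = √(36/5)·(1/6) = +0.447214

+0.447214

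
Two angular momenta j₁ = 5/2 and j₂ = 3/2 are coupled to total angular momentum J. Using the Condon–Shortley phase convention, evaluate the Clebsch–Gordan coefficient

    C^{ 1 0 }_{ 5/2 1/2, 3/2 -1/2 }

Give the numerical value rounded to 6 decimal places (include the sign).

-0.547723  (= −√(3/10))

√[3·3!2!0!/6! · 3!2!1!2!1!1!] = √(6/5)
  +(−1)^1/∏(1,2,1,0,1,0)! = -1/2  (running -1/2)
⟨..|..⟩ = √(6/5)·(-1/2) = -0.547723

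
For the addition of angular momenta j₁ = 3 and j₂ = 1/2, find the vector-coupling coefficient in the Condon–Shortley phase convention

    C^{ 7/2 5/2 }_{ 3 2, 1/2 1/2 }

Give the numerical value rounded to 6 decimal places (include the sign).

triangle: 0!*6!*1!/8! = 720/40320
(j±m)!: 5!*1!*1!*0!*6!*1! = 86400
prefactor² = (2J+1)*Δ*N² = 86400/7
  k=0: +1/(0!*0!*1!*1!*5!*0!) = 1/120
Σ = 1/120  ⇒  CG² = 86400/7*1/120² = 6/7
CG = +√(6/7) = +0.925820

+0.925820  (= +√(6/7))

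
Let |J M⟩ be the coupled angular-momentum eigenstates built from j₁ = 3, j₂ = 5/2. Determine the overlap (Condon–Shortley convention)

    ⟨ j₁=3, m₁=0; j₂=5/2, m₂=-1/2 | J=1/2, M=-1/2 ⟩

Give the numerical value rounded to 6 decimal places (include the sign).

√[2·5!1!0!/7! · 3!3!2!3!0!1!] = √(144/7)
  +(−1)^2/∏(2,3,1,0,0,0)! = 1/12  (running 1/12)
⟨..|..⟩ = √(144/7)·(1/12) = +0.377964

+0.377964  (= +√(1/7))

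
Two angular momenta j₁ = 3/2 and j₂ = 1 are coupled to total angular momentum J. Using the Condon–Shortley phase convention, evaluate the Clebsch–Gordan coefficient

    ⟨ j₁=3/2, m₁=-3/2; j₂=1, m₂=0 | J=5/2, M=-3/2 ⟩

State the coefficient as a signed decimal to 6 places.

triangle: 0!*3!*2!/6! = 12/720
(j±m)!: 0!*3!*1!*1!*1!*4! = 144
prefactor² = (2J+1)*Δ*N² = 72/5
  k=0: +1/(0!*0!*3!*1!*0!*1!) = 1/6
Σ = 1/6  ⇒  CG² = 72/5*1/6² = 2/5
CG = +√(2/5) = +0.632456

+√(2/5) ≈ +0.632456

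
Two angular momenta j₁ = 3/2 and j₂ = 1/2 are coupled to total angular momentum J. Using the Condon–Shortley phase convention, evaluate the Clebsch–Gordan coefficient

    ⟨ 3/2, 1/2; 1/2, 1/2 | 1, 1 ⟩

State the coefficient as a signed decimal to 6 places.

−√(1/4) = -0.500000

triangle: 1!·2!·0!/4! = 2/24
(j±m)!: 2!·1!·1!·0!·2!·0! = 4
prefactor² = (2J+1)·Δ·N² = 1
  k=1: −1/(1!·0!·0!·0!·2!·0!) = -1/2
Σ = -1/2  ⇒  CG² = 1·(-1/2)² = 1/4
CG = −√(1/4) = -0.500000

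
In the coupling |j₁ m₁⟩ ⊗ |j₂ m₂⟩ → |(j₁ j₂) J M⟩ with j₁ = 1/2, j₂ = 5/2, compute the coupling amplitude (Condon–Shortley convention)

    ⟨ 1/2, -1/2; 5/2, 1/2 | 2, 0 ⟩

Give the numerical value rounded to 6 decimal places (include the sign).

triangle: 1!*0!*4!/6! = 24/720
(j±m)!: 0!*1!*3!*2!*2!*2! = 48
prefactor² = (2J+1)*Δ*N² = 8
  k=1: −1/(1!*0!*0!*2!*0!*2!) = -1/4
Σ = -1/4  ⇒  CG² = 8*(-1/4)² = 1/2
CG = −√(1/2) = -0.707107

-0.707107  (= −√(1/2))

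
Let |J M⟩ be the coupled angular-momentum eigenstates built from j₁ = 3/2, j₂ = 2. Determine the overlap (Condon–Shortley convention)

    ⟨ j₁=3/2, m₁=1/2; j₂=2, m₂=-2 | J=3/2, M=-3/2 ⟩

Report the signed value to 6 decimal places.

√[4·2!1!2!/6! · 2!1!0!4!0!3!] = √(32/5)
  +(−1)^0/∏(0,2,1,0,0,2)! = 1/4  (running 1/4)
⟨..|..⟩ = √(32/5)·(1/4) = +0.632456

+0.632456  (= +√(2/5))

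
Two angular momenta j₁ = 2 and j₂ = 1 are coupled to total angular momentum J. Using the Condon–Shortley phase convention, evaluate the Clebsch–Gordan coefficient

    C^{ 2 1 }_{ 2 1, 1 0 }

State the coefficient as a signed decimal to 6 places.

+0.408248

triangle: 1!*3!*1!/6! = 6/720
(j±m)!: 3!*1!*1!*1!*3!*1! = 36
prefactor² = (2J+1)*Δ*N² = 3/2
  k=0: +1/(0!*1!*1!*1!*2!*0!) = 1/2
  k=1: −1/(1!*0!*0!*0!*3!*1!) = -1/6
Σ = 1/3  ⇒  CG² = 3/2*1/3² = 1/6
CG = +√(1/6) = +0.408248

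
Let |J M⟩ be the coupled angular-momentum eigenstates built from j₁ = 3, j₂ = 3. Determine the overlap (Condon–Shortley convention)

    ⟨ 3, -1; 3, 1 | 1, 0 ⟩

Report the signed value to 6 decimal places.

-0.188982

√[3·5!1!1!/8! · 2!4!4!2!1!1!] = √(144/7)
  +(−1)^3/∏(3,2,1,1,0,0)! = -1/12  (running -1/12)
  +(−1)^4/∏(4,1,0,0,1,1)! = 1/24  (running -1/24)
⟨..|..⟩ = √(144/7)·(-1/24) = -0.188982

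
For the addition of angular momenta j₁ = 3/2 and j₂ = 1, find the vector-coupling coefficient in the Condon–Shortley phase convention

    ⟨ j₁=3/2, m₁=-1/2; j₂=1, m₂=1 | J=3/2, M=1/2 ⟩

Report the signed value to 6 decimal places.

j₁+j₂−J=1  J+j₁−j₂=2  J−j₁+j₂=1  j₁+j₂+J+1=5
(j₁±m₁, j₂±m₂, J±M) = (1,2,2,0,2,1)
P² = 8/15
sum k=1..1:
  [1] −1/1 = -1
S = -1
C² = P²·S² = 8/15 ; C = -0.730297

-0.730297  (= −√(8/15))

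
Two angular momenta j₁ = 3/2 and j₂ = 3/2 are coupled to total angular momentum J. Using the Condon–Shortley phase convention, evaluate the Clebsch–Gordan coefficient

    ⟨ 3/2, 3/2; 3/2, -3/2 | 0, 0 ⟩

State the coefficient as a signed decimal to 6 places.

+√(1/4) ≈ +0.500000

j₁+j₂−J=3  J+j₁−j₂=0  J−j₁+j₂=0  j₁+j₂+J+1=4
(j₁±m₁, j₂±m₂, J±M) = (3,0,0,3,0,0)
P² = 9
sum k=0..0:
  [0] +1/6 = 1/6
S = 1/6
C² = P²·S² = 1/4 ; C = +0.500000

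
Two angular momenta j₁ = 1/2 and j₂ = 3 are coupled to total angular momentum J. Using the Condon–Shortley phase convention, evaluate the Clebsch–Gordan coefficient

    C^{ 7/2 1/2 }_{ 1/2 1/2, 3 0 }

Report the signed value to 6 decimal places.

j₁+j₂−J=0  J+j₁−j₂=1  J−j₁+j₂=6  j₁+j₂+J+1=8
(j₁±m₁, j₂±m₂, J±M) = (1,0,3,3,4,3)
P² = 5184/7
sum k=0..0:
  [0] +1/36 = 1/36
S = 1/36
C² = P²·S² = 4/7 ; C = +0.755929

+√(4/7) ≈ +0.755929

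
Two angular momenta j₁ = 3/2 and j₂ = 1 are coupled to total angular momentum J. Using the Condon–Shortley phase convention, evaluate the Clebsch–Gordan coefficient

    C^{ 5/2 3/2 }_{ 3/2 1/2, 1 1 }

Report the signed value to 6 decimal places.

+√(3/5) = +0.774597

√[6·0!3!2!/6! · 2!1!2!0!4!1!] = √(48/5)
  +(−1)^0/∏(0,0,1,2,2,0)! = 1/4  (running 1/4)
⟨..|..⟩ = √(48/5)·(1/4) = +0.774597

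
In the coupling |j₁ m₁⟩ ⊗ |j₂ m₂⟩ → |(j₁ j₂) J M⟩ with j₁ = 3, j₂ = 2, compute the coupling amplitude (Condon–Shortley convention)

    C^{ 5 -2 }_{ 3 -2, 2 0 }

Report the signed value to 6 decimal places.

j₁+j₂−J=0  J+j₁−j₂=6  J−j₁+j₂=4  j₁+j₂+J+1=11
(j₁±m₁, j₂±m₂, J±M) = (1,5,2,2,3,7)
P² = 69120
sum k=0..0:
  [0] +1/480 = 1/480
S = 1/480
C² = P²·S² = 3/10 ; C = +0.547723

+√(3/10) ≈ +0.547723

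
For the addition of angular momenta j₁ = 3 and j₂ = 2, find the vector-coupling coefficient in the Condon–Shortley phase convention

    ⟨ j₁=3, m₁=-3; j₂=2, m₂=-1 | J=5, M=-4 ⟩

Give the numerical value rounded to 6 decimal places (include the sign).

+√(2/5) ≈ +0.632456

triangle: 0!·6!·4!/11! = 17280/39916800
(j±m)!: 0!·6!·1!·3!·1!·9! = 1567641600
prefactor² = (2J+1)·Δ·N² = 7464960
  k=0: +1/(0!·0!·6!·1!·0!·3!) = 1/4320
Σ = 1/4320  ⇒  CG² = 7464960·1/4320² = 2/5
CG = +√(2/5) = +0.632456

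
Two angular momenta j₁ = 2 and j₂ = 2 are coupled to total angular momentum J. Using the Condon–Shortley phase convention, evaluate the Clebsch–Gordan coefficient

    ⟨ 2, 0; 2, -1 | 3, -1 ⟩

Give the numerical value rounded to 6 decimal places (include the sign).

triangle: 1!*3!*3!/8! = 36/40320
(j±m)!: 2!*2!*1!*3!*2!*4! = 1152
prefactor² = (2J+1)*Δ*N² = 36/5
  k=0: +1/(0!*1!*2!*1!*1!*2!) = 1/4
  k=1: −1/(1!*0!*1!*0!*2!*3!) = -1/12
Σ = 1/6  ⇒  CG² = 36/5*1/6² = 1/5
CG = +√(1/5) = +0.447214

+0.447214  (= +√(1/5))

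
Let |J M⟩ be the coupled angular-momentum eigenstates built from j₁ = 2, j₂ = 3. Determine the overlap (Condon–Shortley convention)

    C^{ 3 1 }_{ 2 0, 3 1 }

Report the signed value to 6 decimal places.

triangle: 2!*2!*4!/9! = 96/362880
(j±m)!: 2!*2!*4!*2!*4!*2! = 9216
prefactor² = (2J+1)*Δ*N² = 256/15
  k=0: +1/(0!*2!*2!*4!*0!*0!) = 1/96
  k=1: −1/(1!*1!*1!*3!*1!*1!) = -1/6
  k=2: +1/(2!*0!*0!*2!*2!*2!) = 1/16
Σ = -3/32  ⇒  CG² = 256/15*(-3/32)² = 3/20
CG = −√(3/20) = -0.387298

−√(3/20) ≈ -0.387298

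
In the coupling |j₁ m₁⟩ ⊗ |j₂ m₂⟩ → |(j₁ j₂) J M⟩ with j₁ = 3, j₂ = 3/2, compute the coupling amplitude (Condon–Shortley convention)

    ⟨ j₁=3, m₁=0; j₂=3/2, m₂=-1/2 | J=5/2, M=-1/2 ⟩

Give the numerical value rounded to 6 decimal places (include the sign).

j₁+j₂−J=2  J+j₁−j₂=4  J−j₁+j₂=1  j₁+j₂+J+1=8
(j₁±m₁, j₂±m₂, J±M) = (3,3,1,2,2,3)
P² = 216/35
sum k=0..1:
  [0] +1/12 = 1/12
  [1] −1/4 = -1/4
S = -1/6
C² = P²·S² = 6/35 ; C = -0.414039

-0.414039  (= −√(6/35))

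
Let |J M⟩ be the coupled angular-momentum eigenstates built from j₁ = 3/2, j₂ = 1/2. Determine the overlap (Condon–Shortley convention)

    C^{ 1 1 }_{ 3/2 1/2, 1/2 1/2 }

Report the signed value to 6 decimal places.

-0.500000  (= −√(1/4))

triangle: 1!·2!·0!/4! = 2/24
(j±m)!: 2!·1!·1!·0!·2!·0! = 4
prefactor² = (2J+1)·Δ·N² = 1
  k=1: −1/(1!·0!·0!·0!·2!·0!) = -1/2
Σ = -1/2  ⇒  CG² = 1·(-1/2)² = 1/4
CG = −√(1/4) = -0.500000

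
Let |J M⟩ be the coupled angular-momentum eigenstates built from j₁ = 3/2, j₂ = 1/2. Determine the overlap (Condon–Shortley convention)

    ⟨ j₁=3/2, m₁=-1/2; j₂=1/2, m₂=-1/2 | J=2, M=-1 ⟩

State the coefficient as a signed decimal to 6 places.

triangle: 0!×3!×1!/5! = 6/120
(j±m)!: 1!×2!×0!×1!×1!×3! = 12
prefactor² = (2J+1)×Δ×N² = 3
  k=0: +1/(0!×0!×2!×0!×1!×1!) = 1/2
Σ = 1/2  ⇒  CG² = 3×1/2² = 3/4
CG = +√(3/4) = +0.866025

+0.866025  (= +√(3/4))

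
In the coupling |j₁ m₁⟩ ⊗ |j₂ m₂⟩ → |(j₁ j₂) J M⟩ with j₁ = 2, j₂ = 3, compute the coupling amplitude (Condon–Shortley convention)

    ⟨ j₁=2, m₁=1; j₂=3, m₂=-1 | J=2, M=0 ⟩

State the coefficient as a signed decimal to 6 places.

-0.377964  (= −√(1/7))

√[5·3!1!3!/8! · 3!1!2!4!2!2!] = √(36/7)
  +(−1)^0/∏(0,3,1,2,0,1)! = 1/12  (running 1/12)
  +(−1)^1/∏(1,2,0,1,1,2)! = -1/4  (running -1/6)
⟨..|..⟩ = √(36/7)·(-1/6) = -0.377964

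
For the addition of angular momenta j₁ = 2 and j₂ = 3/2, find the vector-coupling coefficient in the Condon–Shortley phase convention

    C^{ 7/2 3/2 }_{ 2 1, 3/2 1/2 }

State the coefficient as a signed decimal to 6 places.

√[8·0!4!3!/8! · 3!1!2!1!5!2!] = √(576/7)
  +(−1)^0/∏(0,0,1,2,3,1)! = 1/12  (running 1/12)
⟨..|..⟩ = √(576/7)·(1/12) = +0.755929

+0.755929  (= +√(4/7))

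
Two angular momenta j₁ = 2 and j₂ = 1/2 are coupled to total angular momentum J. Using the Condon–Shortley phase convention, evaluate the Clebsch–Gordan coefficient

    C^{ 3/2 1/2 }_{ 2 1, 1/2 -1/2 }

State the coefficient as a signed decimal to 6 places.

j₁+j₂−J=1  J+j₁−j₂=3  J−j₁+j₂=0  j₁+j₂+J+1=5
(j₁±m₁, j₂±m₂, J±M) = (3,1,0,1,2,1)
P² = 12/5
sum k=0..0:
  [0] +1/2 = 1/2
S = 1/2
C² = P²·S² = 3/5 ; C = +0.774597

+0.774597  (= +√(3/5))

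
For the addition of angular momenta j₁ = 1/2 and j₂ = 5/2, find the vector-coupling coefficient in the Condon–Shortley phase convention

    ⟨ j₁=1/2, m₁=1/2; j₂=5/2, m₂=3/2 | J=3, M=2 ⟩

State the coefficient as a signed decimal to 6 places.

+0.912871

j₁+j₂−J=0  J+j₁−j₂=1  J−j₁+j₂=5  j₁+j₂+J+1=7
(j₁±m₁, j₂±m₂, J±M) = (1,0,4,1,5,1)
P² = 480
sum k=0..0:
  [0] +1/24 = 1/24
S = 1/24
C² = P²·S² = 5/6 ; C = +0.912871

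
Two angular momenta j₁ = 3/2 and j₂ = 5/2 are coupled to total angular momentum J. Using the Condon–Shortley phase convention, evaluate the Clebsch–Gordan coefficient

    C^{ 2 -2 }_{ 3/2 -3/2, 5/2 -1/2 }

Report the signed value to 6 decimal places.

√[5·2!1!3!/7! · 0!3!2!3!0!4!] = √(144/7)
  +(−1)^2/∏(2,0,1,0,0,3)! = 1/12  (running 1/12)
⟨..|..⟩ = √(144/7)·(1/12) = +0.377964

+0.377964  (= +√(1/7))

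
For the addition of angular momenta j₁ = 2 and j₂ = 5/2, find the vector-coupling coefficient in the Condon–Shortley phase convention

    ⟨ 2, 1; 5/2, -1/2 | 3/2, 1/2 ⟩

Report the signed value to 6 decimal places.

−√(5/21) = -0.487950

√[4·3!1!2!/7! · 3!1!2!3!2!1!] = √(48/35)
  +(−1)^0/∏(0,3,1,2,0,0)! = 1/12  (running 1/12)
  +(−1)^1/∏(1,2,0,1,1,1)! = -1/2  (running -5/12)
⟨..|..⟩ = √(48/35)·(-5/12) = -0.487950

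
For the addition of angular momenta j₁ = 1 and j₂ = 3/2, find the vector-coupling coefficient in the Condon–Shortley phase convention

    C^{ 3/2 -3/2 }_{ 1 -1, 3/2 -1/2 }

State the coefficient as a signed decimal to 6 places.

triangle: 1!·1!·2!/5! = 2/120
(j±m)!: 0!·2!·1!·2!·0!·3! = 24
prefactor² = (2J+1)·Δ·N² = 8/5
  k=1: −1/(1!·0!·1!·0!·0!·2!) = -1/2
Σ = -1/2  ⇒  CG² = 8/5·(-1/2)² = 2/5
CG = −√(2/5) = -0.632456

−√(2/5) = -0.632456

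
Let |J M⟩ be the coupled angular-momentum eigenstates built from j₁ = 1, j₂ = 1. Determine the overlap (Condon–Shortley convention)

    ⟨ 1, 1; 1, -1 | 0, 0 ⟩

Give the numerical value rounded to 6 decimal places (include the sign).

+0.577350  (= +√(1/3))

triangle: 2!*0!*0!/3! = 2/6
(j±m)!: 2!*0!*0!*2!*0!*0! = 4
prefactor² = (2J+1)*Δ*N² = 4/3
  k=0: +1/(0!*2!*0!*0!*0!*0!) = 1/2
Σ = 1/2  ⇒  CG² = 4/3*1/2² = 1/3
CG = +√(1/3) = +0.577350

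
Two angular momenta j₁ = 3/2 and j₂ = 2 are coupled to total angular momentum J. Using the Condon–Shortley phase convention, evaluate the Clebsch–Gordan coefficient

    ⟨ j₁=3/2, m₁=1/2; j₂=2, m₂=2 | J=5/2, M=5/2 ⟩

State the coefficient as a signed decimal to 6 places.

-0.755929

triangle: 1!×2!×3!/7! = 12/5040
(j±m)!: 2!×1!×4!×0!×5!×0! = 5760
prefactor² = (2J+1)×Δ×N² = 576/7
  k=1: −1/(1!×0!×0!×3!×2!×0!) = -1/12
Σ = -1/12  ⇒  CG² = 576/7×(-1/12)² = 4/7
CG = −√(4/7) = -0.755929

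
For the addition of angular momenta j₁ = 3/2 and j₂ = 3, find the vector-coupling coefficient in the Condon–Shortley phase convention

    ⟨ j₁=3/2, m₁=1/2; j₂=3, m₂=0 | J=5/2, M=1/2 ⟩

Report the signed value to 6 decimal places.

-0.414039

triangle: 2!·1!·4!/8! = 48/40320
(j±m)!: 2!·1!·3!·3!·3!·2! = 864
prefactor² = (2J+1)·Δ·N² = 216/35
  k=0: +1/(0!·2!·1!·3!·0!·1!) = 1/12
  k=1: −1/(1!·1!·0!·2!·1!·2!) = -1/4
Σ = -1/6  ⇒  CG² = 216/35·(-1/6)² = 6/35
CG = −√(6/35) = -0.414039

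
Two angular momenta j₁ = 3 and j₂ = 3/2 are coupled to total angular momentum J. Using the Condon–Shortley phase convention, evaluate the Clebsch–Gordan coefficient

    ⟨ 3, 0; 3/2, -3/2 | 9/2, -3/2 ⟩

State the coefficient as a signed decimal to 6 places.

triangle: 0!*6!*3!/10! = 4320/3628800
(j±m)!: 3!*3!*0!*3!*3!*6! = 933120
prefactor² = (2J+1)*Δ*N² = 77760/7
  k=0: +1/(0!*0!*3!*0!*3!*3!) = 1/216
Σ = 1/216  ⇒  CG² = 77760/7*1/216² = 5/21
CG = +√(5/21) = +0.487950

+0.487950  (= +√(5/21))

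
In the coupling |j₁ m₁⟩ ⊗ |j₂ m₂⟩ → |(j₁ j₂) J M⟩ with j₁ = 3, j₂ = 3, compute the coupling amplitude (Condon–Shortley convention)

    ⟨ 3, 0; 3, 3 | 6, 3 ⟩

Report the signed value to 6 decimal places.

+0.301511  (= +√(1/11))

triangle: 0!*6!*6!/13! = 518400/6227020800
(j±m)!: 3!*3!*6!*0!*9!*3! = 56435097600
prefactor² = (2J+1)*Δ*N² = 671846400/11
  k=0: +1/(0!*0!*3!*6!*3!*0!) = 1/25920
Σ = 1/25920  ⇒  CG² = 671846400/11*1/25920² = 1/11
CG = +√(1/11) = +0.301511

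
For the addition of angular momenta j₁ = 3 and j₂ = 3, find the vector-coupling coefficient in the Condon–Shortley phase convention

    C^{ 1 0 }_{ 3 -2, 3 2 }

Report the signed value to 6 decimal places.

+0.377964

j₁+j₂−J=5  J+j₁−j₂=1  J−j₁+j₂=1  j₁+j₂+J+1=8
(j₁±m₁, j₂±m₂, J±M) = (1,5,5,1,1,1)
P² = 900/7
sum k=4..5:
  [4] +1/24 = 1/24
  [5] −1/120 = -1/120
S = 1/30
C² = P²·S² = 1/7 ; C = +0.377964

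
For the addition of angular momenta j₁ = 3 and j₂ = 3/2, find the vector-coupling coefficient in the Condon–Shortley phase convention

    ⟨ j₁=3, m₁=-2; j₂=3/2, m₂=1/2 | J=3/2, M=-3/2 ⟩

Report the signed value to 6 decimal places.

√[4·3!3!0!/7! · 1!5!2!1!0!3!] = √(288/7)
  +(−1)^2/∏(2,1,3,0,0,0)! = 1/12  (running 1/12)
⟨..|..⟩ = √(288/7)·(1/12) = +0.534522

+√(2/7) = +0.534522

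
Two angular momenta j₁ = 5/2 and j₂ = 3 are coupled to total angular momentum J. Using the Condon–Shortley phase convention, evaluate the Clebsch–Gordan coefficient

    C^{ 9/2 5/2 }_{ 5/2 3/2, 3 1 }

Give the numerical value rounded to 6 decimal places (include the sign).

√[10·1!4!5!/11! · 4!1!4!2!7!2!] = √(92160/11)
  +(−1)^0/∏(0,1,1,4,3,1)! = 1/144  (running 1/144)
  +(−1)^1/∏(1,0,0,3,4,2)! = -1/288  (running 1/288)
⟨..|..⟩ = √(92160/11)·(1/288) = +0.317821

+0.317821  (= +√(10/99))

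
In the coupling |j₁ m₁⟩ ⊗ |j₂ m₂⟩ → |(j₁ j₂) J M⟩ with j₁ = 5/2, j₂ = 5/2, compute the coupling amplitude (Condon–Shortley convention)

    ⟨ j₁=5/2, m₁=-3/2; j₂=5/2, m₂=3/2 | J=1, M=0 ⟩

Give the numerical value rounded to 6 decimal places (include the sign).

−√(9/70) = -0.358569

√[3·4!1!1!/7! · 1!4!4!1!1!1!] = √(288/35)
  +(−1)^3/∏(3,1,1,1,0,0)! = -1/6  (running -1/6)
  +(−1)^4/∏(4,0,0,0,1,1)! = 1/24  (running -1/8)
⟨..|..⟩ = √(288/35)·(-1/8) = -0.358569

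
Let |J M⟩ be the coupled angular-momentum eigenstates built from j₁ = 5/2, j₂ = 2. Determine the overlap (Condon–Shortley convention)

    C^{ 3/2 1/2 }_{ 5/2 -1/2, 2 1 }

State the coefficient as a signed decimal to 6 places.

j₁+j₂−J=3  J+j₁−j₂=2  J−j₁+j₂=1  j₁+j₂+J+1=7
(j₁±m₁, j₂±m₂, J±M) = (2,3,3,1,2,1)
P² = 48/35
sum k=2..3:
  [2] +1/2 = 1/2
  [3] −1/12 = -1/12
S = 5/12
C² = P²·S² = 5/21 ; C = +0.487950

+√(5/21) ≈ +0.487950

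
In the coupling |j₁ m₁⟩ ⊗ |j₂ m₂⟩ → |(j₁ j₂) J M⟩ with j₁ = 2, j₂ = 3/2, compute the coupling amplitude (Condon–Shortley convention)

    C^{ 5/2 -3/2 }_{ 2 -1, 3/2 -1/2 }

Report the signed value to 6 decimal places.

-0.169031  (= −√(1/35))

j₁+j₂−J=1  J+j₁−j₂=3  J−j₁+j₂=2  j₁+j₂+J+1=7
(j₁±m₁, j₂±m₂, J±M) = (1,3,1,2,1,4)
P² = 144/35
sum k=0..1:
  [0] +1/6 = 1/6
  [1] −1/4 = -1/4
S = -1/12
C² = P²·S² = 1/35 ; C = -0.169031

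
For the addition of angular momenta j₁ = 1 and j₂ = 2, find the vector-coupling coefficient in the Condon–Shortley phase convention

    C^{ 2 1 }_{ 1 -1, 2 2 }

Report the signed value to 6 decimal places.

triangle: 1!·1!·3!/6! = 6/720
(j±m)!: 0!·2!·4!·0!·3!·1! = 288
prefactor² = (2J+1)·Δ·N² = 12
  k=1: −1/(1!·0!·1!·3!·0!·0!) = -1/6
Σ = -1/6  ⇒  CG² = 12·(-1/6)² = 1/3
CG = −√(1/3) = -0.577350

-0.577350  (= −√(1/3))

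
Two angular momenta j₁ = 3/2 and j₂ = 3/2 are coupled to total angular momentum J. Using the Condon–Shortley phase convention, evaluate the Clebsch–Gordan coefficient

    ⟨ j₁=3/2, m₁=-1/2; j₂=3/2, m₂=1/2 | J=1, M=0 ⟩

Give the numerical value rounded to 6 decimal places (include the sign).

j₁+j₂−J=2  J+j₁−j₂=1  J−j₁+j₂=1  j₁+j₂+J+1=5
(j₁±m₁, j₂±m₂, J±M) = (1,2,2,1,1,1)
P² = 1/5
sum k=1..2:
  [1] −1/1 = -1
  [2] +1/2 = 1/2
S = -1/2
C² = P²·S² = 1/20 ; C = -0.223607

-0.223607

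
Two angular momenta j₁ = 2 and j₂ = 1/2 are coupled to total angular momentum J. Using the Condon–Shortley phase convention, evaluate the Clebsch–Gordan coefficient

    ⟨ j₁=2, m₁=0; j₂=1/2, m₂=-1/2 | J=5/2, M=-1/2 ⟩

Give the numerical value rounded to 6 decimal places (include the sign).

j₁+j₂−J=0  J+j₁−j₂=4  J−j₁+j₂=1  j₁+j₂+J+1=6
(j₁±m₁, j₂±m₂, J±M) = (2,2,0,1,2,3)
P² = 48/5
sum k=0..0:
  [0] +1/4 = 1/4
S = 1/4
C² = P²·S² = 3/5 ; C = +0.774597

+√(3/5) ≈ +0.774597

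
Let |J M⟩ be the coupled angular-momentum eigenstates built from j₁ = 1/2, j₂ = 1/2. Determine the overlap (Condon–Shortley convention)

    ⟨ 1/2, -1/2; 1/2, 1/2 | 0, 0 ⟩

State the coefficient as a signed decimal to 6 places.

triangle: 1!×0!×0!/2! = 1/2
(j±m)!: 0!×1!×1!×0!×0!×0! = 1
prefactor² = (2J+1)×Δ×N² = 1/2
  k=1: −1/(1!×0!×0!×0!×0!×0!) = -1
Σ = -1  ⇒  CG² = 1/2×(-1)² = 1/2
CG = −√(1/2) = -0.707107

-0.707107  (= −√(1/2))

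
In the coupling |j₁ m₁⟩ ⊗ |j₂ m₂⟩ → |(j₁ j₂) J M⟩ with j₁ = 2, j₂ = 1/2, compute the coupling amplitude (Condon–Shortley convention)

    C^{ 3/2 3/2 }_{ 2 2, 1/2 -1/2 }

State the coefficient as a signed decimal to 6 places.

√[4·1!3!0!/5! · 4!0!0!1!3!0!] = √(144/5)
  +(−1)^0/∏(0,1,0,0,3,0)! = 1/6  (running 1/6)
⟨..|..⟩ = √(144/5)·(1/6) = +0.894427

+0.894427  (= +√(4/5))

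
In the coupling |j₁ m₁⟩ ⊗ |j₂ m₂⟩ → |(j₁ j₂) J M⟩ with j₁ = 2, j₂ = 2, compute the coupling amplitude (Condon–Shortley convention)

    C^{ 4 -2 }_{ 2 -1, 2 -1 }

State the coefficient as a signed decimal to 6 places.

j₁+j₂−J=0  J+j₁−j₂=4  J−j₁+j₂=4  j₁+j₂+J+1=9
(j₁±m₁, j₂±m₂, J±M) = (1,3,1,3,2,6)
P² = 5184/7
sum k=0..0:
  [0] +1/36 = 1/36
S = 1/36
C² = P²·S² = 4/7 ; C = +0.755929

+0.755929  (= +√(4/7))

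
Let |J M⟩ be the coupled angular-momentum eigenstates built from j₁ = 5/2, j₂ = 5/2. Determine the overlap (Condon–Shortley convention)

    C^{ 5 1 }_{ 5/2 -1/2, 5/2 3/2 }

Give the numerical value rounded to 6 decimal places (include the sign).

triangle: 0!×5!×5!/11! = 14400/39916800
(j±m)!: 2!×3!×4!×1!×6!×4! = 4976640
prefactor² = (2J+1)×Δ×N² = 138240/7
  k=0: +1/(0!×0!×3!×4!×2!×1!) = 1/288
Σ = 1/288  ⇒  CG² = 138240/7×1/288² = 5/21
CG = +√(5/21) = +0.487950

+√(5/21) = +0.487950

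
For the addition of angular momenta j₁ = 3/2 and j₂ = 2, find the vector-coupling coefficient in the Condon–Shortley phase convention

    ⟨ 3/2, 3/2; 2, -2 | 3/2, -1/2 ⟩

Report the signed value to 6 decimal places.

+0.632456

j₁+j₂−J=2  J+j₁−j₂=1  J−j₁+j₂=2  j₁+j₂+J+1=6
(j₁±m₁, j₂±m₂, J±M) = (3,0,0,4,1,2)
P² = 32/5
sum k=0..0:
  [0] +1/4 = 1/4
S = 1/4
C² = P²·S² = 2/5 ; C = +0.632456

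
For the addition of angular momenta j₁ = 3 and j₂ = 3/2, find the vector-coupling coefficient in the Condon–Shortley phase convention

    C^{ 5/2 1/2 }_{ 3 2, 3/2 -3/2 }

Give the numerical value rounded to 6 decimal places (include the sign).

+0.654654  (= +√(3/7))

√[6·2!4!1!/8! · 5!1!0!3!3!2!] = √(432/7)
  +(−1)^0/∏(0,2,1,0,3,1)! = 1/12  (running 1/12)
⟨..|..⟩ = √(432/7)·(1/12) = +0.654654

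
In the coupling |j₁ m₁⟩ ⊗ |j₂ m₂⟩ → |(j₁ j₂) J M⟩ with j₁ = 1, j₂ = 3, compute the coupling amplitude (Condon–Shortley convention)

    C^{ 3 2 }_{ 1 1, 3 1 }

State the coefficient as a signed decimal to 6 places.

√[7·1!1!5!/8! · 2!0!4!2!5!1!] = √(240)
  +(−1)^0/∏(0,1,0,4,1,1)! = 1/24  (running 1/24)
⟨..|..⟩ = √(240)·(1/24) = +0.645497

+√(5/12) = +0.645497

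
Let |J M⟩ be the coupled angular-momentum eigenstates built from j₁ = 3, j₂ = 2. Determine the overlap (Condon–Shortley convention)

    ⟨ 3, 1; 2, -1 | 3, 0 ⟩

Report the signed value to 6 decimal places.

triangle: 2!*4!*2!/9! = 96/362880
(j±m)!: 4!*2!*1!*3!*3!*3! = 10368
prefactor² = (2J+1)*Δ*N² = 96/5
  k=0: +1/(0!*2!*2!*1!*2!*1!) = 1/8
  k=1: −1/(1!*1!*1!*0!*3!*2!) = -1/12
Σ = 1/24  ⇒  CG² = 96/5*1/24² = 1/30
CG = +√(1/30) = +0.182574

+0.182574  (= +√(1/30))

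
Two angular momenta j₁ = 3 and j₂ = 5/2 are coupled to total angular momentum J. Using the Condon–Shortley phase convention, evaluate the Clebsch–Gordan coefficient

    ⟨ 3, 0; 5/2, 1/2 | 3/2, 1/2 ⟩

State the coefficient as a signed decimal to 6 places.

+0.338062  (= +√(4/35))

triangle: 4!×2!×1!/8! = 48/40320
(j±m)!: 3!×3!×3!×2!×2!×1! = 864
prefactor² = (2J+1)×Δ×N² = 144/35
  k=2: +1/(2!×2!×1!×1!×1!×0!) = 1/4
  k=3: −1/(3!×1!×0!×0!×2!×1!) = -1/12
Σ = 1/6  ⇒  CG² = 144/35×1/6² = 4/35
CG = +√(4/35) = +0.338062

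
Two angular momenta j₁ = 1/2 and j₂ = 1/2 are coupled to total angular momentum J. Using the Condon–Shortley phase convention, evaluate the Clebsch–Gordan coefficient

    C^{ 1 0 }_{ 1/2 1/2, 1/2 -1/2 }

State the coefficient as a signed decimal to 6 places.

+√(1/2) ≈ +0.707107

j₁+j₂−J=0  J+j₁−j₂=1  J−j₁+j₂=1  j₁+j₂+J+1=3
(j₁±m₁, j₂±m₂, J±M) = (1,0,0,1,1,1)
P² = 1/2
sum k=0..0:
  [0] +1/1 = 1
S = 1
C² = P²·S² = 1/2 ; C = +0.707107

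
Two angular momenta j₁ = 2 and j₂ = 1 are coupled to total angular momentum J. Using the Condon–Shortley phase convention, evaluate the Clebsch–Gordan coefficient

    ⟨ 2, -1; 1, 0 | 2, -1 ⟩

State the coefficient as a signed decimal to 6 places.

√[5·1!3!1!/6! · 1!3!1!1!1!3!] = √(3/2)
  +(−1)^0/∏(0,1,3,1,0,0)! = 1/6  (running 1/6)
  +(−1)^1/∏(1,0,2,0,1,1)! = -1/2  (running -1/3)
⟨..|..⟩ = √(3/2)·(-1/3) = -0.408248

−√(1/6) = -0.408248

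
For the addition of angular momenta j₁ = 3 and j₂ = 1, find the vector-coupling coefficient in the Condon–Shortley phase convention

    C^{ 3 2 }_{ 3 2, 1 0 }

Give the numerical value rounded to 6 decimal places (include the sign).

+0.577350  (= +√(1/3))

√[7·1!5!1!/8! · 5!1!1!1!5!1!] = √(300)
  +(−1)^0/∏(0,1,1,1,4,0)! = 1/24  (running 1/24)
  +(−1)^1/∏(1,0,0,0,5,1)! = -1/120  (running 1/30)
⟨..|..⟩ = √(300)·(1/30) = +0.577350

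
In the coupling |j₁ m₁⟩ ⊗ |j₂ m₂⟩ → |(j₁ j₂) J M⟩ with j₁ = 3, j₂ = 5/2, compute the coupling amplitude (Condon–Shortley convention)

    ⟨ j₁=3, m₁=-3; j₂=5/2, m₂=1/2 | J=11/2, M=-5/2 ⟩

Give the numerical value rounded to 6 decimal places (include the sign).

triangle: 0!·6!·5!/12! = 86400/479001600
(j±m)!: 0!·6!·3!·2!·3!·8! = 2090188800
prefactor² = (2J+1)·Δ·N² = 49766400/11
  k=0: +1/(0!·0!·6!·3!·0!·2!) = 1/8640
Σ = 1/8640  ⇒  CG² = 49766400/11·1/8640² = 2/33
CG = +√(2/33) = +0.246183

+0.246183  (= +√(2/33))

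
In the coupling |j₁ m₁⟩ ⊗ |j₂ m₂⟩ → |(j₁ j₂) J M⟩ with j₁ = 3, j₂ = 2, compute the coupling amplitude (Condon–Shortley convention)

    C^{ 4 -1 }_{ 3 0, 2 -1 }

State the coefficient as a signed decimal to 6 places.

+0.462910

j₁+j₂−J=1  J+j₁−j₂=5  J−j₁+j₂=3  j₁+j₂+J+1=10
(j₁±m₁, j₂±m₂, J±M) = (3,3,1,3,3,5)
P² = 1944/7
sum k=0..1:
  [0] +1/24 = 1/24
  [1] −1/72 = -1/72
S = 1/36
C² = P²·S² = 3/14 ; C = +0.462910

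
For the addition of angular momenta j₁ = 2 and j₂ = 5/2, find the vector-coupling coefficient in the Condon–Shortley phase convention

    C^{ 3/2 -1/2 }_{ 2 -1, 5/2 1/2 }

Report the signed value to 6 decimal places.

+0.487950

√[4·3!1!2!/7! · 1!3!3!2!1!2!] = √(48/35)
  +(−1)^2/∏(2,1,1,1,0,1)! = 1/2  (running 1/2)
  +(−1)^3/∏(3,0,0,0,1,2)! = -1/12  (running 5/12)
⟨..|..⟩ = √(48/35)·(5/12) = +0.487950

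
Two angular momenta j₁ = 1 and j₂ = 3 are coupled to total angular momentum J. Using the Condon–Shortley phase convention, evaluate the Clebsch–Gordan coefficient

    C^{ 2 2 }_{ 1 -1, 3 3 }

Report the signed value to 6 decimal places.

triangle: 2!×0!×4!/7! = 48/5040
(j±m)!: 0!×2!×6!×0!×4!×0! = 34560
prefactor² = (2J+1)×Δ×N² = 11520/7
  k=2: +1/(2!×0!×0!×4!×0!×0!) = 1/48
Σ = 1/48  ⇒  CG² = 11520/7×1/48² = 5/7
CG = +√(5/7) = +0.845154

+0.845154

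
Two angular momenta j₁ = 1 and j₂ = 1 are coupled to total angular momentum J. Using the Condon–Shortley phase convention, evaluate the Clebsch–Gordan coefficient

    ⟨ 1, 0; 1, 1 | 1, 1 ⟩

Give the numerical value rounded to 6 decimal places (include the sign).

-0.707107  (= −√(1/2))

triangle: 1!·1!·1!/4! = 1/24
(j±m)!: 1!·1!·2!·0!·2!·0! = 4
prefactor² = (2J+1)·Δ·N² = 1/2
  k=1: −1/(1!·0!·0!·1!·1!·0!) = -1
Σ = -1  ⇒  CG² = 1/2·(-1)² = 1/2
CG = −√(1/2) = -0.707107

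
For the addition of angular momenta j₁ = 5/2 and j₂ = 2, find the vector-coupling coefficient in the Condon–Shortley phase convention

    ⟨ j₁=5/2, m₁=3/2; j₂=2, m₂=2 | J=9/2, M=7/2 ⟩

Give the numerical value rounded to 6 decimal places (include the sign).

j₁+j₂−J=0  J+j₁−j₂=5  J−j₁+j₂=4  j₁+j₂+J+1=10
(j₁±m₁, j₂±m₂, J±M) = (4,1,4,0,8,1)
P² = 184320
sum k=0..0:
  [0] +1/576 = 1/576
S = 1/576
C² = P²·S² = 5/9 ; C = +0.745356

+0.745356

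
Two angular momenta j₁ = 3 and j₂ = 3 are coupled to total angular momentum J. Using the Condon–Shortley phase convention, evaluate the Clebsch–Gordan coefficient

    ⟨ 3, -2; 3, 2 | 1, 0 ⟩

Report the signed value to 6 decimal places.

triangle: 5!·1!·1!/8! = 120/40320
(j±m)!: 1!·5!·5!·1!·1!·1! = 14400
prefactor² = (2J+1)·Δ·N² = 900/7
  k=4: +1/(4!·1!·1!·1!·0!·0!) = 1/24
  k=5: −1/(5!·0!·0!·0!·1!·1!) = -1/120
Σ = 1/30  ⇒  CG² = 900/7·1/30² = 1/7
CG = +√(1/7) = +0.377964

+0.377964  (= +√(1/7))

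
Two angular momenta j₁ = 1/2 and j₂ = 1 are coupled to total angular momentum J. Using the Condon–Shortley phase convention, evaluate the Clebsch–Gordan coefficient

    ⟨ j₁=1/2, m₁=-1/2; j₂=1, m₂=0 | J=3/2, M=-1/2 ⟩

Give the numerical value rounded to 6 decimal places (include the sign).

+0.816497

triangle: 0!*1!*2!/4! = 2/24
(j±m)!: 0!*1!*1!*1!*1!*2! = 2
prefactor² = (2J+1)*Δ*N² = 2/3
  k=0: +1/(0!*0!*1!*1!*0!*1!) = 1
Σ = 1  ⇒  CG² = 2/3*1² = 2/3
CG = +√(2/3) = +0.816497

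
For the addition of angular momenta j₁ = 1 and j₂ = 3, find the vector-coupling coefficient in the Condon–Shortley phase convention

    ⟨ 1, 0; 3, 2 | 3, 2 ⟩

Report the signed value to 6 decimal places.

triangle: 1!×1!×5!/8! = 120/40320
(j±m)!: 1!×1!×5!×1!×5!×1! = 14400
prefactor² = (2J+1)×Δ×N² = 300
  k=0: +1/(0!×1!×1!×5!×0!×0!) = 1/120
  k=1: −1/(1!×0!×0!×4!×1!×1!) = -1/24
Σ = -1/30  ⇒  CG² = 300×(-1/30)² = 1/3
CG = −√(1/3) = -0.577350

−√(1/3) = -0.577350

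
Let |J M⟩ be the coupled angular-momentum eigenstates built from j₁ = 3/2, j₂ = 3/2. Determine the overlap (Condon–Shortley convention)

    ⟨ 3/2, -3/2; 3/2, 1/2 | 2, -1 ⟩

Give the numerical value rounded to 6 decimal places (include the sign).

−√(1/2) ≈ -0.707107

triangle: 1!*2!*2!/6! = 4/720
(j±m)!: 0!*3!*2!*1!*1!*3! = 72
prefactor² = (2J+1)*Δ*N² = 2
  k=1: −1/(1!*0!*2!*1!*0!*1!) = -1/2
Σ = -1/2  ⇒  CG² = 2*(-1/2)² = 1/2
CG = −√(1/2) = -0.707107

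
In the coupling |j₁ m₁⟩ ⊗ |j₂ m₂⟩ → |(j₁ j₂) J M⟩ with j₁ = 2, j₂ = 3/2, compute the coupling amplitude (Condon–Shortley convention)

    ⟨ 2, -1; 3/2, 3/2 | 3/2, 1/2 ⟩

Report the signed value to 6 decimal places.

triangle: 2!·2!·1!/6! = 4/720
(j±m)!: 1!·3!·3!·0!·2!·1! = 72
prefactor² = (2J+1)·Δ·N² = 8/5
  k=2: +1/(2!·0!·1!·1!·1!·0!) = 1/2
Σ = 1/2  ⇒  CG² = 8/5·1/2² = 2/5
CG = +√(2/5) = +0.632456

+0.632456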